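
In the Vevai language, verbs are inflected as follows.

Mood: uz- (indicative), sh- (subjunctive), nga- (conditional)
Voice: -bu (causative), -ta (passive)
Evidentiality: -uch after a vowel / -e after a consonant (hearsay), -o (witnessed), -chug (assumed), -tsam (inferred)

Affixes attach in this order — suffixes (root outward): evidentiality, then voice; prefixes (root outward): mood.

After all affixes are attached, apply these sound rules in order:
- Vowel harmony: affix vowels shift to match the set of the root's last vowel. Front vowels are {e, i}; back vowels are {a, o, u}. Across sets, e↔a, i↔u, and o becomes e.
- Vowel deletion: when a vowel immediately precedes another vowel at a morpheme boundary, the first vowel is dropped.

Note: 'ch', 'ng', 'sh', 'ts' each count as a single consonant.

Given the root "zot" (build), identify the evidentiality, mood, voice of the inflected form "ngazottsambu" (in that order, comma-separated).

Segment: nga-zot-tsam-bu.
evidentiality: -tsam → inferred.
mood: nga- → conditional.
voice: -bu → causative.

inferred, conditional, causative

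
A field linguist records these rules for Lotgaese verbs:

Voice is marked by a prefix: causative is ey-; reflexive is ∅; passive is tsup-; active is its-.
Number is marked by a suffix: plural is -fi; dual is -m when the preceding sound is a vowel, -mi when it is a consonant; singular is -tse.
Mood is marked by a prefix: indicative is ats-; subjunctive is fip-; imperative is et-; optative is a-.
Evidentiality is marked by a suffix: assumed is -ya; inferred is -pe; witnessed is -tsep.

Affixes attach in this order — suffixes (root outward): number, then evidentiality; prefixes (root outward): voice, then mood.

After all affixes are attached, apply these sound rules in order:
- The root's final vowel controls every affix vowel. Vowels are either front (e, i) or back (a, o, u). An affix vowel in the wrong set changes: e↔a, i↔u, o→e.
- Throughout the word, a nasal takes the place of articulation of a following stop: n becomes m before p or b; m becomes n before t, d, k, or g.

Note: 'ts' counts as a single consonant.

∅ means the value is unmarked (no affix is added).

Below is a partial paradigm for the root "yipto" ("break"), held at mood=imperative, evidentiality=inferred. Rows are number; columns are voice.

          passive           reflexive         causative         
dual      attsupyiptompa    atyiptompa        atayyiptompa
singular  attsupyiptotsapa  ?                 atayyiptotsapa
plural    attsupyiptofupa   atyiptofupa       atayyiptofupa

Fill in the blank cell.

Attach number singular -tse → yiptotse.
voice = reflexive: zero marking, form stays yiptotse.
Attach mood imperative et- → etyiptotse.
Attach evidentiality inferred -pe → etyiptotsepe.
Apply vowel harmony: etyiptotsepe → atyiptotsapa.
Nasal assimilation: no change.

atyiptotsapa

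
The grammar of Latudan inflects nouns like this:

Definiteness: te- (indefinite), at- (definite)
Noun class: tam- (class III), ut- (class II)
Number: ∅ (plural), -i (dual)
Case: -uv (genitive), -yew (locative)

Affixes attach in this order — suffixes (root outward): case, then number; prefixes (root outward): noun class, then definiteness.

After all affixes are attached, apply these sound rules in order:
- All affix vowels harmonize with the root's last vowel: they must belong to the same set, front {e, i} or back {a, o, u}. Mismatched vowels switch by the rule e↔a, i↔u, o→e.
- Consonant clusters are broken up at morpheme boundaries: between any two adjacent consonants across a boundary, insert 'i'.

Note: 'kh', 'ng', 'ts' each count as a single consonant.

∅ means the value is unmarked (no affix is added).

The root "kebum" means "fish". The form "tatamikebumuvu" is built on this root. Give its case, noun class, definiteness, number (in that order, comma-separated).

Segment: te-tam-kebum-uv-i.
case: -uv → genitive.
noun class: tam- → class III.
definiteness: te- → indefinite.
number: -i → dual.

genitive, class III, indefinite, dual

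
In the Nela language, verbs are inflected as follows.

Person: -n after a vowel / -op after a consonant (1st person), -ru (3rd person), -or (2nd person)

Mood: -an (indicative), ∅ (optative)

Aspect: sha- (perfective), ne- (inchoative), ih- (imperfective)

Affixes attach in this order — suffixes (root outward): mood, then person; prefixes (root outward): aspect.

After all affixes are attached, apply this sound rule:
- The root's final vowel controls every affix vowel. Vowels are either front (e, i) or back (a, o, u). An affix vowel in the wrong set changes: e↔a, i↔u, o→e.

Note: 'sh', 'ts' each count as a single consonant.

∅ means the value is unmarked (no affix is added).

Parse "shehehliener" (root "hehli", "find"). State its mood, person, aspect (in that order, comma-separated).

indicative, 2nd person, perfective

Segment: sha-hehli-an-or.
mood: -an → indicative.
person: -or → 2nd person.
aspect: sha- → perfective.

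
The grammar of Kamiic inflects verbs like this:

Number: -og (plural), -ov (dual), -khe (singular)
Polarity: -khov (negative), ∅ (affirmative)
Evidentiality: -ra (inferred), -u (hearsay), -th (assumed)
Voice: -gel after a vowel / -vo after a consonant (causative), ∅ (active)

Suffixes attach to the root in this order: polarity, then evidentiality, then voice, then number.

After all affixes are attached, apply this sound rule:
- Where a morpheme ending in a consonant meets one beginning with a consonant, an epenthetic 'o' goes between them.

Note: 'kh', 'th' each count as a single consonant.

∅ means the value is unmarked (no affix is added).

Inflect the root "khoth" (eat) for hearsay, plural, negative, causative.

khothokhovugelog

Attach polarity negative -khov → khothkhov.
Attach evidentiality hearsay -u → khothkhovu.
Attach voice causative -gel (after vowel 'u') → khothkhovugel.
Attach number plural -og → khothkhovugelog.
Apply epenthesis: khothkhovugelog → khothokhovugelog.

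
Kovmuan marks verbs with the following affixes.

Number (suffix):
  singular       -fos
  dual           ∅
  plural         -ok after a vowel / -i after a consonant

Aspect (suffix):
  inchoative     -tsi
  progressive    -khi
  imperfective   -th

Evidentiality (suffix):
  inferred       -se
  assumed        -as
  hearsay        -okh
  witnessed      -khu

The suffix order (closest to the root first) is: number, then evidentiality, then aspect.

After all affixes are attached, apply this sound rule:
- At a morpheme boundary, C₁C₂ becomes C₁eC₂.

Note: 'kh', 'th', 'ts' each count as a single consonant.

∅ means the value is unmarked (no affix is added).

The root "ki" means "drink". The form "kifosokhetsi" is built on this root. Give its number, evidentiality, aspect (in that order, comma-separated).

singular, hearsay, inchoative

Segment: ki-fos-okh-tsi.
number: -fos → singular.
evidentiality: -okh → hearsay.
aspect: -tsi → inchoative.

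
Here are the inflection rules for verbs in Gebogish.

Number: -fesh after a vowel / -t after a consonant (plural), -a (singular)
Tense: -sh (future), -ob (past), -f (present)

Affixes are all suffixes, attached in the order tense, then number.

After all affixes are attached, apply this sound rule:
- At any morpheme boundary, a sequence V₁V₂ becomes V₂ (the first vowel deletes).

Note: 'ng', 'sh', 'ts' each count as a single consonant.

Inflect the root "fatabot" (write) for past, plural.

fatabotobt

Attach tense past -ob → fatabotob.
Attach number plural -t (after consonant 'b') → fatabotobt.
Vowel deletion: no change.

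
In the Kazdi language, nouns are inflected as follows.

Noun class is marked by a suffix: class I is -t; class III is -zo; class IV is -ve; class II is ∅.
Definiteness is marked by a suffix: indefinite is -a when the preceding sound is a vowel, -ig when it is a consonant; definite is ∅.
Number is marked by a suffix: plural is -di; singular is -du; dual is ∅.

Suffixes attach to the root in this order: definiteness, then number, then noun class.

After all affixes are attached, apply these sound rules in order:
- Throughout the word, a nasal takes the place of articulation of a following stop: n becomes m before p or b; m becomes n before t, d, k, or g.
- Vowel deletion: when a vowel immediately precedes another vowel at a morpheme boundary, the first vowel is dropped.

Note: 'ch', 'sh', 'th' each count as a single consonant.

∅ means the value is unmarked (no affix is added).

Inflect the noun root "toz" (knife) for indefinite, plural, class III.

Attach definiteness indefinite -ig (after consonant 'z') → tozig.
Attach number plural -di → tozigdi.
Attach noun class class III -zo → tozigdizo.
Nasal assimilation: no change.
Vowel deletion: no change.

tozigdizo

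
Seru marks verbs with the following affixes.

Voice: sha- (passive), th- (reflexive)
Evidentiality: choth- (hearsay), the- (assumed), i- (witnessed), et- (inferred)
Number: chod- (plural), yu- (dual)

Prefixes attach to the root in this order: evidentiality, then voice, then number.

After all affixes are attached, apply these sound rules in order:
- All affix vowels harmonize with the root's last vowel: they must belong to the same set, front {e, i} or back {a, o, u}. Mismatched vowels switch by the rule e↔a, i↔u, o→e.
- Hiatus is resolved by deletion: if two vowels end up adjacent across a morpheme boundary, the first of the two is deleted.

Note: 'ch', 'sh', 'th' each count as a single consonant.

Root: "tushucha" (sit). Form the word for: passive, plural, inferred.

chodshattushucha

Attach evidentiality inferred et- → ettushucha.
Attach voice passive sha- → shaettushucha.
Attach number plural chod- → chodshaettushucha.
Apply vowel harmony: chodshaettushucha → chodshaattushucha.
Apply vowel deletion: chodshaattushucha → chodshattushucha.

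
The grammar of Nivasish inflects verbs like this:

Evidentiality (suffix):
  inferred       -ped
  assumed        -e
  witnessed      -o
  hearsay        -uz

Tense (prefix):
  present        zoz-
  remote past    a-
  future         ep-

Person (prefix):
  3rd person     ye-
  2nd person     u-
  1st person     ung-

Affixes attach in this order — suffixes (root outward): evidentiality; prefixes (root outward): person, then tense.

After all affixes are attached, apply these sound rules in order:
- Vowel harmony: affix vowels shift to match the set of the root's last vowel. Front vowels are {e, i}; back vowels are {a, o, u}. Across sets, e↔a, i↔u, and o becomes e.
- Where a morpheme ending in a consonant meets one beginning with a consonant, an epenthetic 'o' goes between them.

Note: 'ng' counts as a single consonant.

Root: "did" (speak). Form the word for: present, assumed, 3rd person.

zezoyedide

Attach evidentiality assumed -e → dide.
Attach person 3rd person ye- → yedide.
Attach tense present zoz- → zozyedide.
Apply vowel harmony: zozyedide → zezyedide.
Apply epenthesis: zezyedide → zezoyedide.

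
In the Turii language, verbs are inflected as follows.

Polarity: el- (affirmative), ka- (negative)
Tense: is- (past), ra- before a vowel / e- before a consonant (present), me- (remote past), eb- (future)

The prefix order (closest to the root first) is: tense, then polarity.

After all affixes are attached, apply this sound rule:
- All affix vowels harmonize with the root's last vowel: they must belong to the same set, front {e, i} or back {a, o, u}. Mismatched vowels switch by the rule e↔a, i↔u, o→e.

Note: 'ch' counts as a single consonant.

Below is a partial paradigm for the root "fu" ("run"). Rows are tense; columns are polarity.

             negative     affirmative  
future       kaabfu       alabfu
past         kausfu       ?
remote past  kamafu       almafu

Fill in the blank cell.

Attach tense past is- → isfu.
Attach polarity affirmative el- → elisfu.
Apply vowel harmony: elisfu → alusfu.

alusfu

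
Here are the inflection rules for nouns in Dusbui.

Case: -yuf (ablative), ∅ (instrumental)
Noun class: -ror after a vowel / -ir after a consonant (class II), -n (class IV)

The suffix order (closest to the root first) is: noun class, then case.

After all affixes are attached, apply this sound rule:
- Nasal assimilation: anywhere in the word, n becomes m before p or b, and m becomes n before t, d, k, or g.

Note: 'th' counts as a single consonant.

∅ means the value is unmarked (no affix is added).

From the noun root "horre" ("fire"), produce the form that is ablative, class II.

horreroryuf

Attach noun class class II -ror (after vowel 'e') → horreror.
Attach case ablative -yuf → horreroryuf.
Nasal assimilation: no change.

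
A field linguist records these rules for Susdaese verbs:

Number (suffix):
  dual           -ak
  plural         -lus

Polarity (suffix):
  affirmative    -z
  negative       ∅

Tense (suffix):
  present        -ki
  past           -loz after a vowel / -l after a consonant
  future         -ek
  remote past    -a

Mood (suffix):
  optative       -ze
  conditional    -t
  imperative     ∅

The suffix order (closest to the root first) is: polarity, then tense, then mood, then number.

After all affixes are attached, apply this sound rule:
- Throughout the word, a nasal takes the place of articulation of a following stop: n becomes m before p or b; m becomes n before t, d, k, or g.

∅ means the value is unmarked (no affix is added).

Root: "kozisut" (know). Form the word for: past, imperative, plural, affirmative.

Attach polarity affirmative -z → kozisutz.
Attach tense past -l (after consonant 'z') → kozisutzl.
mood = imperative: zero marking, form stays kozisutzl.
Attach number plural -lus → kozisutzllus.
Nasal assimilation: no change.

kozisutzllus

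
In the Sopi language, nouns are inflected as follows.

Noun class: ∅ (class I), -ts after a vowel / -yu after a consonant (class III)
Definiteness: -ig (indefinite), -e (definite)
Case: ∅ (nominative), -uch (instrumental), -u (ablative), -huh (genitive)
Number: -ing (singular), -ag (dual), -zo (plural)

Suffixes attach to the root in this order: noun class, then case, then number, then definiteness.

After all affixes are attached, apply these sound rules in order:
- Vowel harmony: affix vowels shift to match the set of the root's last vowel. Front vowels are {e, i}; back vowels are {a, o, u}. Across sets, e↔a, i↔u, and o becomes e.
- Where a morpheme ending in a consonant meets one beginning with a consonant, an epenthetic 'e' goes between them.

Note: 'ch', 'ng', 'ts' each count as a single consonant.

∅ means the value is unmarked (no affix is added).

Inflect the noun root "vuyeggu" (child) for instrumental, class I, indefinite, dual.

noun class = class I: zero marking, form stays vuyeggu.
Attach case instrumental -uch → vuyegguuch.
Attach number dual -ag → vuyegguuchag.
Attach definiteness indefinite -ig → vuyegguuchagig.
Apply vowel harmony: vuyegguuchagig → vuyegguuchagug.
Epenthesis: no change.

vuyegguuchagug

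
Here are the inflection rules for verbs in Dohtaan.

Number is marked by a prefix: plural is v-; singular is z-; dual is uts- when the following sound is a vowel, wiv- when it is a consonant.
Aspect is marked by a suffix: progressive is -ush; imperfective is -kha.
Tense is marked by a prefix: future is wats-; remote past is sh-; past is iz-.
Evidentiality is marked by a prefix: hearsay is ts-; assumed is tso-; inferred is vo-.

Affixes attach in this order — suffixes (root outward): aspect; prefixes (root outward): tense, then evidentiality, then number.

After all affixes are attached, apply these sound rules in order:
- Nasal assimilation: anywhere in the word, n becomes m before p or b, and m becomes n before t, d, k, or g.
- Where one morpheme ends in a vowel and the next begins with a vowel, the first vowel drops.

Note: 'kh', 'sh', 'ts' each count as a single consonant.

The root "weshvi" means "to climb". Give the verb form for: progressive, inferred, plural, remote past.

Attach tense remote past sh- → shweshvi.
Attach aspect progressive -ush → shweshviush.
Attach evidentiality inferred vo- → voshweshviush.
Attach number plural v- → vvoshweshviush.
Nasal assimilation: no change.
Apply vowel deletion: vvoshweshviush → vvoshweshvush.

vvoshweshvush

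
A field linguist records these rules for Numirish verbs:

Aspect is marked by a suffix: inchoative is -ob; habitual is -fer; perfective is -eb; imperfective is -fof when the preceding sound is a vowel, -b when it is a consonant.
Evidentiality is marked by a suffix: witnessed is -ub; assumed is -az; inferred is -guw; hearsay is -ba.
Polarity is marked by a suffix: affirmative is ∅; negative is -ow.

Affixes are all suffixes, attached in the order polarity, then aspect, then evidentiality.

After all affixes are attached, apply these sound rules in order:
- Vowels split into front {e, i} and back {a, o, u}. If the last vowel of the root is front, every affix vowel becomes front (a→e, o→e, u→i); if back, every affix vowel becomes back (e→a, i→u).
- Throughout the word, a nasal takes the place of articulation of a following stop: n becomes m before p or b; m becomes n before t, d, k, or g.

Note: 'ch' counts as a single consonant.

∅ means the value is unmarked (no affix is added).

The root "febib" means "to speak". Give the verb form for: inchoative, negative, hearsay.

febibewebbe

Attach polarity negative -ow → febibow.
Attach aspect inchoative -ob → febibowob.
Attach evidentiality hearsay -ba → febibowobba.
Apply vowel harmony: febibowobba → febibewebbe.
Nasal assimilation: no change.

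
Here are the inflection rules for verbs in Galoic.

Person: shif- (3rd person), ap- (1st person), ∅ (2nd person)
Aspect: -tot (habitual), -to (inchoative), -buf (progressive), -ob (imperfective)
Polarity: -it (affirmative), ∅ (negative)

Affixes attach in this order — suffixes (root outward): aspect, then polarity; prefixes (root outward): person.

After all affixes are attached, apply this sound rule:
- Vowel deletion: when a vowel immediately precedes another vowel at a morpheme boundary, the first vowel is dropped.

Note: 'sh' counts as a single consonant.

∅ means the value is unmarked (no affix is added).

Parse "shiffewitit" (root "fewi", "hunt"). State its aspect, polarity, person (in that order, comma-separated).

inchoative, affirmative, 3rd person

Segment: shif-fewi-to-it.
aspect: -to → inchoative.
polarity: -it → affirmative.
person: shif- → 3rd person.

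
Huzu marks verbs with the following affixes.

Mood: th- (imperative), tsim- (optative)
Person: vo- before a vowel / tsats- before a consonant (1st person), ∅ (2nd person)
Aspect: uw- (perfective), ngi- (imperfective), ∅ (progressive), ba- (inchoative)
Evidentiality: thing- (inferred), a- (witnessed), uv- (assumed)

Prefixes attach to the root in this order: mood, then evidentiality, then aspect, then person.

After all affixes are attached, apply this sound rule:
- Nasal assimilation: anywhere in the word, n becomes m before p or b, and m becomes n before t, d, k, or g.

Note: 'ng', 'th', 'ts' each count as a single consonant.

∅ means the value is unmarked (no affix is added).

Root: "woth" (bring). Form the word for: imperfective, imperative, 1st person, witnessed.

Attach mood imperative th- → thwoth.
Attach evidentiality witnessed a- → athwoth.
Attach aspect imperfective ngi- → ngiathwoth.
Attach person 1st person tsats- (before consonant 'ng') → tsatsngiathwoth.
Nasal assimilation: no change.

tsatsngiathwoth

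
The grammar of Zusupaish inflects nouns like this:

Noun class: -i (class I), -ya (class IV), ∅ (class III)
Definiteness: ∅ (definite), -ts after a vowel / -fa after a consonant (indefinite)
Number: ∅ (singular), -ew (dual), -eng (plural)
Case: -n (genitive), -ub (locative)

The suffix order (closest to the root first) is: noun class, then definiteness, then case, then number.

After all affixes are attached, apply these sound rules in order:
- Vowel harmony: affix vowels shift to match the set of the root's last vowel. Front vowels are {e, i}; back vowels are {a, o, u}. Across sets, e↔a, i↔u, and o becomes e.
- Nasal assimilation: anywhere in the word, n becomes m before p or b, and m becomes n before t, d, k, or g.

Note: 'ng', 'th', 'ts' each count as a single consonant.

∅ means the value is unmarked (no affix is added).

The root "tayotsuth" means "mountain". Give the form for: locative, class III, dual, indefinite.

tayotsuthfaubaw

noun class = class III: zero marking, form stays tayotsuth.
Attach definiteness indefinite -fa (after consonant 'th') → tayotsuthfa.
Attach case locative -ub → tayotsuthfaub.
Attach number dual -ew → tayotsuthfaubew.
Apply vowel harmony: tayotsuthfaubew → tayotsuthfaubaw.
Nasal assimilation: no change.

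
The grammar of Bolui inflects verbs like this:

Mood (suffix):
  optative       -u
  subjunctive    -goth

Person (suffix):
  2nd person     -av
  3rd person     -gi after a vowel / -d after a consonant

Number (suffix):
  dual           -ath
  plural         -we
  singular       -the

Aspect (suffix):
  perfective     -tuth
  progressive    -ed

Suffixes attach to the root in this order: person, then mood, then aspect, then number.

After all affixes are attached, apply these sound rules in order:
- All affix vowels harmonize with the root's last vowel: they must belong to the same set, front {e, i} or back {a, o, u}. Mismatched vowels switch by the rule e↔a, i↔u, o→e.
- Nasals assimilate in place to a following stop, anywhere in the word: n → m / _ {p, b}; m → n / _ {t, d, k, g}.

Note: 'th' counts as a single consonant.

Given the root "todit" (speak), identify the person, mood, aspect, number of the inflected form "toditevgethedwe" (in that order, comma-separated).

Segment: todit-av-goth-ed-we.
person: -av → 2nd person.
mood: -goth → subjunctive.
aspect: -ed → progressive.
number: -we → plural.

2nd person, subjunctive, progressive, plural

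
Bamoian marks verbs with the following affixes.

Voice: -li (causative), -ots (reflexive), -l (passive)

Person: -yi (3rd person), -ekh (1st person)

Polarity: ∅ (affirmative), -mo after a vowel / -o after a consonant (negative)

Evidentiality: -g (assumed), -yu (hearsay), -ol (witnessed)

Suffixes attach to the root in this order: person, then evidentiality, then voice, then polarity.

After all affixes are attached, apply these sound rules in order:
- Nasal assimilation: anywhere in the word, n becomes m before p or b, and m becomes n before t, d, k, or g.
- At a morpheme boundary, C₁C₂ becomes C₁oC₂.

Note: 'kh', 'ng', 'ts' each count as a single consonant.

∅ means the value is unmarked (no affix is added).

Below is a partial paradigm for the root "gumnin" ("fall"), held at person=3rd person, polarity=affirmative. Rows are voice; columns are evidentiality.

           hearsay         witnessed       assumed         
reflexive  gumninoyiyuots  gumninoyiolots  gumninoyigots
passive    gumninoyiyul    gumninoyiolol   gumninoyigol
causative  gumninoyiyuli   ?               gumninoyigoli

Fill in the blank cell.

gumninoyiololi

Attach person 3rd person -yi → gumninyi.
Attach evidentiality witnessed -ol → gumninyiol.
Attach voice causative -li → gumninyiolli.
polarity = affirmative: zero marking, form stays gumninyiolli.
Nasal assimilation: no change.
Apply epenthesis: gumninyiolli → gumninoyiololi.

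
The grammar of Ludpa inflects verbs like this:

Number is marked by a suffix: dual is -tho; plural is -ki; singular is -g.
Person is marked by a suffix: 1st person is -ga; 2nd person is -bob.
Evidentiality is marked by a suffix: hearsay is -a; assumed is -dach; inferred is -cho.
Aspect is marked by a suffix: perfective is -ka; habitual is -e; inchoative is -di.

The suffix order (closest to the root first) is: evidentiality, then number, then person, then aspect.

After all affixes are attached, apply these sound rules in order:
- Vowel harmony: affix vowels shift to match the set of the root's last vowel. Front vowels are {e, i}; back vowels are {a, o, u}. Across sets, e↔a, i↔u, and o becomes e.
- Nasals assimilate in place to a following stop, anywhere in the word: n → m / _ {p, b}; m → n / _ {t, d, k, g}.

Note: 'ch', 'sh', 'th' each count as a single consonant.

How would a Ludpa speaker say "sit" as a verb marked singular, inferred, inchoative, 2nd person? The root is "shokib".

Attach evidentiality inferred -cho → shokibcho.
Attach number singular -g → shokibchog.
Attach person 2nd person -bob → shokibchogbob.
Attach aspect inchoative -di → shokibchogbobdi.
Apply vowel harmony: shokibchogbobdi → shokibchegbebdi.
Nasal assimilation: no change.

shokibchegbebdi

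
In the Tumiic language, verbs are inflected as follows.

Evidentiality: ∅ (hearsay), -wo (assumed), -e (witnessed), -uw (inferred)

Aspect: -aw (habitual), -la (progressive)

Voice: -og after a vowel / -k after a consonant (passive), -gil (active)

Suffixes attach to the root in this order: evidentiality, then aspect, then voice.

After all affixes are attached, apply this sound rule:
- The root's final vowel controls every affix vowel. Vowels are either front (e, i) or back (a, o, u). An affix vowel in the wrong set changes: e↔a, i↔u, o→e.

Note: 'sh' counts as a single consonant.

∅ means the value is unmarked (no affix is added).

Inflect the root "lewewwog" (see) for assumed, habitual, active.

Attach evidentiality assumed -wo → lewewwogwo.
Attach aspect habitual -aw → lewewwogwoaw.
Attach voice active -gil → lewewwogwoawgil.
Apply vowel harmony: lewewwogwoawgil → lewewwogwoawgul.

lewewwogwoawgul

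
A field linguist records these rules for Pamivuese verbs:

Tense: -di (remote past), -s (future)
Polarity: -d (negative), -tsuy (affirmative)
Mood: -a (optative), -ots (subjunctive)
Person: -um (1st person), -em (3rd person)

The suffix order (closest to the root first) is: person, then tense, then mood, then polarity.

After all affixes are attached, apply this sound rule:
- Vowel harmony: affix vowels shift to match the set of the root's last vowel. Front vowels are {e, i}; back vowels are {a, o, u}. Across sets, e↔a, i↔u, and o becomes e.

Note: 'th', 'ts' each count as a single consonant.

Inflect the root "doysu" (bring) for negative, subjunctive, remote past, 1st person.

doysuumduotsd

Attach person 1st person -um → doysuum.
Attach tense remote past -di → doysuumdi.
Attach mood subjunctive -ots → doysuumdiots.
Attach polarity negative -d → doysuumdiotsd.
Apply vowel harmony: doysuumdiotsd → doysuumduotsd.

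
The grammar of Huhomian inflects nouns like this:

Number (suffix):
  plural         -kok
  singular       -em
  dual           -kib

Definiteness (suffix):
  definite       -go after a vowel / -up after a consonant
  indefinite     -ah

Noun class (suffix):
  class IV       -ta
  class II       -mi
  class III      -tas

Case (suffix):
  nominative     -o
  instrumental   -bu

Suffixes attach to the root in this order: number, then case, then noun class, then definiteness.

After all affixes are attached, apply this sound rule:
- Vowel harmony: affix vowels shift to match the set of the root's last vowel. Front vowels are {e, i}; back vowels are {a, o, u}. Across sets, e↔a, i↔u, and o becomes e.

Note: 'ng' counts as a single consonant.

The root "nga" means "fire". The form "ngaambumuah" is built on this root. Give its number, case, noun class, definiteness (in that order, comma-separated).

singular, instrumental, class II, indefinite

Segment: nga-em-bu-mi-ah.
number: -em → singular.
case: -bu → instrumental.
noun class: -mi → class II.
definiteness: -ah → indefinite.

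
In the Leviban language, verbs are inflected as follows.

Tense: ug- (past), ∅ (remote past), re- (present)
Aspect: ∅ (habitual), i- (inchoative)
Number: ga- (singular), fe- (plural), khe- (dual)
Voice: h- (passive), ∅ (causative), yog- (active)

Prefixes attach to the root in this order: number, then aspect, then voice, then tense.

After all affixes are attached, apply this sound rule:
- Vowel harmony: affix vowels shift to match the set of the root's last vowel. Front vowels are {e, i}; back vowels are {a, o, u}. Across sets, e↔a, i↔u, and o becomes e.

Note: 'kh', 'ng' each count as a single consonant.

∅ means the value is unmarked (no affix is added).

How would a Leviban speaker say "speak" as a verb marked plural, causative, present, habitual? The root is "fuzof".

Attach number plural fe- → fefuzof.
aspect = habitual: zero marking, form stays fefuzof.
voice = causative: zero marking, form stays fefuzof.
Attach tense present re- → refefuzof.
Apply vowel harmony: refefuzof → rafafuzof.

rafafuzof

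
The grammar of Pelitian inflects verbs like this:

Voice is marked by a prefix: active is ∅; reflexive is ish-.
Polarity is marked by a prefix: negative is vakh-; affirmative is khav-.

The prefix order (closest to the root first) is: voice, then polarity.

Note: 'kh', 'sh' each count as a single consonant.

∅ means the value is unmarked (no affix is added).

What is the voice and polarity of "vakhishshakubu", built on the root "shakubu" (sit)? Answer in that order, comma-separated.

reflexive, negative

Segment: vakh-ish-shakubu.
voice: ish- → reflexive.
polarity: vakh- → negative.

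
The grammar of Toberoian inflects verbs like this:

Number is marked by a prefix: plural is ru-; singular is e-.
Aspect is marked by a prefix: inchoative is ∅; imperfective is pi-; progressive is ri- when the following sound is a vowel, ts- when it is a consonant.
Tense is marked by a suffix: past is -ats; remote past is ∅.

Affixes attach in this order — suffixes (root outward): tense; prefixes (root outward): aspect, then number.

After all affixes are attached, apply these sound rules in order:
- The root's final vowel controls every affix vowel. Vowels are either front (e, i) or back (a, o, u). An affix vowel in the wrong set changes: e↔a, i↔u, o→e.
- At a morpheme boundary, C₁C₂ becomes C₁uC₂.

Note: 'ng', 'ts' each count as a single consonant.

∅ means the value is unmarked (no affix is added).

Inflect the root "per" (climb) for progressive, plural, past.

Attach aspect progressive ts- (before consonant 'p') → tsper.
Attach number plural ru- → rutsper.
Attach tense past -ats → rutsperats.
Apply vowel harmony: rutsperats → ritsperets.
Apply epenthesis: ritsperets → ritsuperets.

ritsuperets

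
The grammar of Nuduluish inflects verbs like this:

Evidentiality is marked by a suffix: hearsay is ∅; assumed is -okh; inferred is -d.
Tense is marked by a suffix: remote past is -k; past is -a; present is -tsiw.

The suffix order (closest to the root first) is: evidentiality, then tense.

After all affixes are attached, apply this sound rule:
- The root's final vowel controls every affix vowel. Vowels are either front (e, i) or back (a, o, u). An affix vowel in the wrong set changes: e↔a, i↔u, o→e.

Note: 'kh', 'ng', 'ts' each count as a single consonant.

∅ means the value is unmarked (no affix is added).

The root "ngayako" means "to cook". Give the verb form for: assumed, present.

Attach evidentiality assumed -okh → ngayakookh.
Attach tense present -tsiw → ngayakookhtsiw.
Apply vowel harmony: ngayakookhtsiw → ngayakookhtsuw.

ngayakookhtsuw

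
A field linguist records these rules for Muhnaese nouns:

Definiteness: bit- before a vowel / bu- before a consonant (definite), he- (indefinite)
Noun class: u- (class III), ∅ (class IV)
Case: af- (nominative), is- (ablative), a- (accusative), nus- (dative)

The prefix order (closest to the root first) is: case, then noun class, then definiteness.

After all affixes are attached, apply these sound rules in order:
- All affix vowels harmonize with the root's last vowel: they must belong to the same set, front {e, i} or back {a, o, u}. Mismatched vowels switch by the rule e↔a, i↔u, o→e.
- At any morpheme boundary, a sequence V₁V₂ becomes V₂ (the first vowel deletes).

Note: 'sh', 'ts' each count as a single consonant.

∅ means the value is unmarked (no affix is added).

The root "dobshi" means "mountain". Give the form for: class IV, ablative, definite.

Attach case ablative is- → isdobshi.
noun class = class IV: zero marking, form stays isdobshi.
Attach definiteness definite bit- (before vowel 'i') → bitisdobshi.
Vowel harmony: no change.
Vowel deletion: no change.

bitisdobshi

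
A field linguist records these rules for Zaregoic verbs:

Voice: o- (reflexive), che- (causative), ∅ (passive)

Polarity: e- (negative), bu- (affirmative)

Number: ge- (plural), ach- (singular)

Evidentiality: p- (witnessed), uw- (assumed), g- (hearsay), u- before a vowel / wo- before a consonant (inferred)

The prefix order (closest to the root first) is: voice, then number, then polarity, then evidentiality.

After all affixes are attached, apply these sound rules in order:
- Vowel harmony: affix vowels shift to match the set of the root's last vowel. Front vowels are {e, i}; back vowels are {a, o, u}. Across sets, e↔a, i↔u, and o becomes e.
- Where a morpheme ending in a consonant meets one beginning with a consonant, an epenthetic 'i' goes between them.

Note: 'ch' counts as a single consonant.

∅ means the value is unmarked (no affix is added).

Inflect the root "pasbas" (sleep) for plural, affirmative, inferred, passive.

voice = passive: zero marking, form stays pasbas.
Attach number plural ge- → gepasbas.
Attach polarity affirmative bu- → bugepasbas.
Attach evidentiality inferred wo- (before consonant 'b') → wobugepasbas.
Apply vowel harmony: wobugepasbas → wobugapasbas.
Epenthesis: no change.

wobugapasbas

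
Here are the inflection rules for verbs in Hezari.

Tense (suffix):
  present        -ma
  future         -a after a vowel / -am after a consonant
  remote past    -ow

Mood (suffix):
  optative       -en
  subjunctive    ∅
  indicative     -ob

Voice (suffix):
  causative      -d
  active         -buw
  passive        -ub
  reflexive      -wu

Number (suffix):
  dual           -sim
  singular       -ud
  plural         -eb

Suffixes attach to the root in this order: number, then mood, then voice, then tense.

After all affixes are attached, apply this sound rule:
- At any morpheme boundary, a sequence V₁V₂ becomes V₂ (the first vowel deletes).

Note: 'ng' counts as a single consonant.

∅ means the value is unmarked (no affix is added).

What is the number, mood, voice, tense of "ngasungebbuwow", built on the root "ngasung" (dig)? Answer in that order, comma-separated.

plural, subjunctive, active, remote past

Segment: ngasung-eb-buw-ow.
number: -eb → plural.
mood: ∅ → subjunctive.
voice: -buw → active.
tense: -ow → remote past.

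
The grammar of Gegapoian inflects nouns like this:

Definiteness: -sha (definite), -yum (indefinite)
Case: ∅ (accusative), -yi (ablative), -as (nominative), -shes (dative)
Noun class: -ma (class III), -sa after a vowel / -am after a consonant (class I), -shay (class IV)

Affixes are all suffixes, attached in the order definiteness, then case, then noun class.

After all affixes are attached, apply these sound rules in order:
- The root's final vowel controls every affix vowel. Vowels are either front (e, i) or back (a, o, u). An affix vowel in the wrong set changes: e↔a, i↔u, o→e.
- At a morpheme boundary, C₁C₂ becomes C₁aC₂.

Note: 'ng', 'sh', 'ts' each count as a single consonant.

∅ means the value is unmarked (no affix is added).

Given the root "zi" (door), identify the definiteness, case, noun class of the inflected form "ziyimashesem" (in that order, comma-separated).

Segment: zi-yum-shes-am.
definiteness: -yum → indefinite.
case: -shes → dative.
noun class: -sa/am → class I.

indefinite, dative, class I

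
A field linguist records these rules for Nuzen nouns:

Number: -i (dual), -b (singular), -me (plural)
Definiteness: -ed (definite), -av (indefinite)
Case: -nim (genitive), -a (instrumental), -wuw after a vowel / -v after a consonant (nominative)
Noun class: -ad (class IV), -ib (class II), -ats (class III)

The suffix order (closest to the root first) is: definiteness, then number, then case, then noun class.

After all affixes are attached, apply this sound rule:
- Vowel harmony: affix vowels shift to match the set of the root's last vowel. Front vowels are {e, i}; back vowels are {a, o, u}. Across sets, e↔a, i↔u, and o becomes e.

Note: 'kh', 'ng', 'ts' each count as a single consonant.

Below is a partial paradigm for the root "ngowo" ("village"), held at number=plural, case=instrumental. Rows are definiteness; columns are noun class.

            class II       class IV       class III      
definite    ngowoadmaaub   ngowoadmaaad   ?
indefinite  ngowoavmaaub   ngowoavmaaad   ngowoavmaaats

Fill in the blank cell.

ngowoadmaaats

Attach definiteness definite -ed → ngowoed.
Attach number plural -me → ngowoedme.
Attach case instrumental -a → ngowoedmea.
Attach noun class class III -ats → ngowoedmeaats.
Apply vowel harmony: ngowoedmeaats → ngowoadmaaats.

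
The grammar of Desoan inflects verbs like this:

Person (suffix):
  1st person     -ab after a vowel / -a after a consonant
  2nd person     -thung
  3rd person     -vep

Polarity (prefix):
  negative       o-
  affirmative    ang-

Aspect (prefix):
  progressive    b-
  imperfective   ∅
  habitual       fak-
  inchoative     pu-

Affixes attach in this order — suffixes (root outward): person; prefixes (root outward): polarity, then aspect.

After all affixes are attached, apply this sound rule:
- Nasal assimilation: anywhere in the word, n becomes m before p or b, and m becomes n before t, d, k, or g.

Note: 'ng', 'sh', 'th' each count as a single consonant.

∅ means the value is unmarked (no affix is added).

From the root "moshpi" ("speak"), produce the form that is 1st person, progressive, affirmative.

Attach person 1st person -ab (after vowel 'i') → moshpiab.
Attach polarity affirmative ang- → angmoshpiab.
Attach aspect progressive b- → bangmoshpiab.
Nasal assimilation: no change.

bangmoshpiab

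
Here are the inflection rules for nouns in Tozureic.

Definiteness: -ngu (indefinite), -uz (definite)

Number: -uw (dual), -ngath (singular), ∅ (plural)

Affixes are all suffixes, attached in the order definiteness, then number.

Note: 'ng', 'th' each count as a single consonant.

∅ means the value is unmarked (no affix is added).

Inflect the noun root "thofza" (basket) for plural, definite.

Attach definiteness definite -uz → thofzauz.
number = plural: zero marking, form stays thofzauz.

thofzauz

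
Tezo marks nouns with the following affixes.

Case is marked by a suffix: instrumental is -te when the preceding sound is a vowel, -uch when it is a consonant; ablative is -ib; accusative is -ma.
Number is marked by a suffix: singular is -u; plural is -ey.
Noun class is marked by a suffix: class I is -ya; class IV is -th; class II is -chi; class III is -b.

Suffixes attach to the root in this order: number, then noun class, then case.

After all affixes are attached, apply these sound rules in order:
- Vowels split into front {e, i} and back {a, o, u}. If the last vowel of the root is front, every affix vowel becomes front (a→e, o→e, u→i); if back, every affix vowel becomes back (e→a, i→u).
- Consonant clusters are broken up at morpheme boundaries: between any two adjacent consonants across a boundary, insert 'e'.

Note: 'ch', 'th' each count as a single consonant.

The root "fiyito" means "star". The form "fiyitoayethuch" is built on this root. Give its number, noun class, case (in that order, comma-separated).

plural, class IV, instrumental

Segment: fiyito-ey-th-uch.
number: -ey → plural.
noun class: -th → class IV.
case: -te/uch → instrumental.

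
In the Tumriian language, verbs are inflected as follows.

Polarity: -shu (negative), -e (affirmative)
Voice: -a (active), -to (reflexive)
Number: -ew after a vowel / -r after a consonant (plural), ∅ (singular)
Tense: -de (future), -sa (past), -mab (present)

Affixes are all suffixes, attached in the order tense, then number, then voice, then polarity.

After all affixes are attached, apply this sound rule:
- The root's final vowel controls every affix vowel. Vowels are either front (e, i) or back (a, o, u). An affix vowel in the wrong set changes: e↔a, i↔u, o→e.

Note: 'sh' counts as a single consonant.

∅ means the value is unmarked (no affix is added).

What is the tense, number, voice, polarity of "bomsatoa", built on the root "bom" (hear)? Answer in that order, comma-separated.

past, singular, reflexive, affirmative

Segment: bom-sa-to-e.
tense: -sa → past.
number: ∅ → singular.
voice: -to → reflexive.
polarity: -e → affirmative.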